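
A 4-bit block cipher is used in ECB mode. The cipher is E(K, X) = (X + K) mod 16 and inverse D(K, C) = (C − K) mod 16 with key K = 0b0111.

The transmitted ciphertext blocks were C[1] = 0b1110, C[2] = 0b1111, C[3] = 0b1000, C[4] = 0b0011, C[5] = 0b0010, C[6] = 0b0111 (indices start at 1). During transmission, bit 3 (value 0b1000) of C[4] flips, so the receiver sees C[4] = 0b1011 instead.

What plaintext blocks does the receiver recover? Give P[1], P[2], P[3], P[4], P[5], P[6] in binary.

P[1] = 0b0111, P[2] = 0b1000, P[3] = 0b0001, P[4] = 0b0100, P[5] = 0b1011, P[6] = 0b0000

ECB decryption: P_i = D(K, C_i).
Only C[4] changed, to 0b1011. In ECB, a change in C_i affects only P_i. Decrypting the received ciphertext:
P[1]: D(K, 0b1110) = 0b0111.
P[2]: D(K, 0b1111) = 0b1000.
P[3]: D(K, 0b1000) = 0b0001.
P[4]: D(K, 0b1011) = 0b0100.
P[5]: D(K, 0b0010) = 0b1011.
P[6]: D(K, 0b0111) = 0b0000.
Blocks that differ from the original plaintext: P[4].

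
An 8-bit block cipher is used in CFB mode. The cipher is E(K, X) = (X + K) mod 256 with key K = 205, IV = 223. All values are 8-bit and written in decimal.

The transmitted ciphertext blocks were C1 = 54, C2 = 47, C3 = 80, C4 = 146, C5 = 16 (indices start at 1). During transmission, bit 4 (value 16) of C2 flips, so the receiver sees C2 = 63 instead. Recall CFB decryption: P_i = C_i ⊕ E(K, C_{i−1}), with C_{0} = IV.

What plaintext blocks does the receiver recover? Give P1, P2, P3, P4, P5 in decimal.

P1 = 154, P2 = 60, P3 = 92, P4 = 143, P5 = 79

Only C2 changed, to 63. In CFB, a change in C_i flips the same bit in P_i and garbles P_{i+1}. Decrypting the received ciphertext:
P1: E(K, 223) = 172; 54 ⊕ 172 = 154.
P2: E(K, 54) = 3; 63 ⊕ 3 = 60.
P3: E(K, 63) = 12; 80 ⊕ 12 = 92.
P4: E(K, 80) = 29; 146 ⊕ 29 = 143.
P5: E(K, 146) = 95; 16 ⊕ 95 = 79.
Blocks that differ from the original plaintext: P2, P3.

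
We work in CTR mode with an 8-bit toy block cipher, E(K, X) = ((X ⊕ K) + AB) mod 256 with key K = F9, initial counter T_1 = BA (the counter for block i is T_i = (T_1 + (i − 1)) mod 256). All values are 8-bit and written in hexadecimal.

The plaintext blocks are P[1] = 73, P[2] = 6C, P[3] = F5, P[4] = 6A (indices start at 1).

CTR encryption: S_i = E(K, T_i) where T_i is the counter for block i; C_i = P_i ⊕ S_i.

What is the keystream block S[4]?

EF

C[1]: T = BA, S = E(K, T) = EE; 73 ⊕ EE = 9D.
C[2]: T = BB, S = E(K, T) = ED; 6C ⊕ ED = 81.
C[3]: T = BC, S = E(K, T) = F0; F5 ⊕ F0 = 05.
C[4]: T = BD, S = E(K, T) = EF; 6A ⊕ EF = 85.
So S[4] = EF.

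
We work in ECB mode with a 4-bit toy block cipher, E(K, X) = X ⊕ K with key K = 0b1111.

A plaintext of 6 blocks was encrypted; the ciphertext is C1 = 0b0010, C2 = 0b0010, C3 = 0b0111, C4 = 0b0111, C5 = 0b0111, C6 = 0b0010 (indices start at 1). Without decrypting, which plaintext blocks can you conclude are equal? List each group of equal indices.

P1 = P2 = P6; P3 = P4 = P5

ECB encrypts each block independently with the same key, so equal ciphertext blocks imply equal plaintext blocks.
C1 = C2 = C6 = 0b0010, so P1 = P2 = P6.
C3 = C4 = C5 = 0b0111, so P3 = P4 = P5.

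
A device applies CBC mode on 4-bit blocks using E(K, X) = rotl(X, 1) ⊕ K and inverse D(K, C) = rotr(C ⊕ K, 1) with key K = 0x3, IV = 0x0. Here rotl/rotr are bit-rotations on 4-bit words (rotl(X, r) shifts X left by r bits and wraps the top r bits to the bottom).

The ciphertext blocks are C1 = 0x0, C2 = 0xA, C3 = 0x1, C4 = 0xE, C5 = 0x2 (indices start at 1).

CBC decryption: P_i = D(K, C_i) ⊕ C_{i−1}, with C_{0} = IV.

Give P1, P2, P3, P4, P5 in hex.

P1: D(K, 0x0) = 0x9; 0x9 ⊕ 0x0 = 0x9.
P2: D(K, 0xA) = 0xC; 0xC ⊕ 0x0 = 0xC.
P3: D(K, 0x1) = 0x1; 0x1 ⊕ 0xA = 0xB.
P4: D(K, 0xE) = 0xE; 0xE ⊕ 0x1 = 0xF.
P5: D(K, 0x2) = 0x8; 0x8 ⊕ 0xE = 0x6.

P1 = 0x9, P2 = 0xC, P3 = 0xB, P4 = 0xF, P5 = 0x6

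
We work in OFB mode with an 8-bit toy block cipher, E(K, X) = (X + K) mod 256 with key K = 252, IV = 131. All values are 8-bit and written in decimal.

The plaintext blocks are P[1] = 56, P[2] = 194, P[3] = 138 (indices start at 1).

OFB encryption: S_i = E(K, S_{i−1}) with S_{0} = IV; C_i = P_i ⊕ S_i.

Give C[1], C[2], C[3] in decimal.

C[1]: S = E(K, 131) = 127; 56 ⊕ 127 = 71.
C[2]: S = E(K, 127) = 123; 194 ⊕ 123 = 185.
C[3]: S = E(K, 123) = 119; 138 ⊕ 119 = 253.

C[1] = 71, C[2] = 185, C[3] = 253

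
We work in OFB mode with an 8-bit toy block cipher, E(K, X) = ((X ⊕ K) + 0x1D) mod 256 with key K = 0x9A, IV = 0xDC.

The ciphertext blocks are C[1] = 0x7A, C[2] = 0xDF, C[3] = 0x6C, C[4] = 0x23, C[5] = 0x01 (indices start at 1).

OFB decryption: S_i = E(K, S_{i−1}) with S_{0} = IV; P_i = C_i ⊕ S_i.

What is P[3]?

P[1]: S = E(K, 0xDC) = 0x63; 0x7A ⊕ 0x63 = 0x19.
P[2]: S = E(K, 0x63) = 0x16; 0xDF ⊕ 0x16 = 0xC9.
P[3]: S = E(K, 0x16) = 0xA9; 0x6C ⊕ 0xA9 = 0xC5.

P[3] = 0xC5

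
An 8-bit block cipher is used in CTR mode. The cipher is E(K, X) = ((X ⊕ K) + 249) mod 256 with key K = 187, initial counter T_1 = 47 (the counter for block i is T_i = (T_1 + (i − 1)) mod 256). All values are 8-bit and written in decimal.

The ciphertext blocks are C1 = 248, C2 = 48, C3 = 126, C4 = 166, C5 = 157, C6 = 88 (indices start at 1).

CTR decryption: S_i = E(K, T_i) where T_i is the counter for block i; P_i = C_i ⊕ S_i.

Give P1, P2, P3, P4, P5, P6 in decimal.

P1: T = 47, S = E(K, T) = 141; 248 ⊕ 141 = 117.
P2: T = 48, S = E(K, T) = 132; 48 ⊕ 132 = 180.
P3: T = 49, S = E(K, T) = 131; 126 ⊕ 131 = 253.
P4: T = 50, S = E(K, T) = 130; 166 ⊕ 130 = 36.
P5: T = 51, S = E(K, T) = 129; 157 ⊕ 129 = 28.
P6: T = 52, S = E(K, T) = 136; 88 ⊕ 136 = 208.

P1 = 117, P2 = 180, P3 = 253, P4 = 36, P5 = 28, P6 = 208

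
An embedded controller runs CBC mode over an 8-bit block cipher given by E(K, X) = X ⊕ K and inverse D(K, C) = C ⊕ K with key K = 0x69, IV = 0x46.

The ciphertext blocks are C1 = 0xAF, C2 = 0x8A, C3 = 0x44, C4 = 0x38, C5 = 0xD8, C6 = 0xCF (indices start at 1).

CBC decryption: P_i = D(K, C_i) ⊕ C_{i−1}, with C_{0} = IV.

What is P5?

P5 = 0x89

P5: D(K, 0xD8) = 0xB1; 0xB1 ⊕ 0x38 = 0x89.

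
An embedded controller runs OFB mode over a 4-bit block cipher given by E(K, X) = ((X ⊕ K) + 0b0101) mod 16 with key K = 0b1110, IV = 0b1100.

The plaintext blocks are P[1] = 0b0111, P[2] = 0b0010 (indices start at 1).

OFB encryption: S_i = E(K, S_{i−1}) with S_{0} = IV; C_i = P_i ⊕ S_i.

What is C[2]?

C[2] = 0b1100

C[1]: S = E(K, 0b1100) = 0b0111; 0b0111 ⊕ 0b0111 = 0b0000.
C[2]: S = E(K, 0b0111) = 0b1110; 0b0010 ⊕ 0b1110 = 0b1100.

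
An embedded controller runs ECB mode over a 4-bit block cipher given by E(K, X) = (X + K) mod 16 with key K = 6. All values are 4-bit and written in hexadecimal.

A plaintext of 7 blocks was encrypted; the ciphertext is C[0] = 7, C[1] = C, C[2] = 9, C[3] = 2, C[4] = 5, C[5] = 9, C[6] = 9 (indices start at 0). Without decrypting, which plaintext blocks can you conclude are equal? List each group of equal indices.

ECB encrypts each block independently with the same key, so equal ciphertext blocks imply equal plaintext blocks.
C[2] = C[5] = C[6] = 9, so P[2] = P[5] = P[6].

P[2] = P[5] = P[6]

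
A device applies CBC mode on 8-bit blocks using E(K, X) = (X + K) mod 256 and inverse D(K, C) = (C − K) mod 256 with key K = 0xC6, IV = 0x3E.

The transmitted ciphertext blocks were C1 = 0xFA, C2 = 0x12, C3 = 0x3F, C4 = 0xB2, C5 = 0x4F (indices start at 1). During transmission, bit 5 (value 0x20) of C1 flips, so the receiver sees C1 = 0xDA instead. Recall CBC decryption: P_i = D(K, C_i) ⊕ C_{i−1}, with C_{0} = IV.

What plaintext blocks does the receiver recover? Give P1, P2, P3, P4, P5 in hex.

P1 = 0x2A, P2 = 0x96, P3 = 0x6B, P4 = 0xD3, P5 = 0x3B

Only C1 changed, to 0xDA. In CBC, a change in C_i garbles P_i and flips the same bit in P_{i+1}. Decrypting the received ciphertext:
P1: D(K, 0xDA) = 0x14; 0x14 ⊕ 0x3E = 0x2A.
P2: D(K, 0x12) = 0x4C; 0x4C ⊕ 0xDA = 0x96.
P3: D(K, 0x3F) = 0x79; 0x79 ⊕ 0x12 = 0x6B.
P4: D(K, 0xB2) = 0xEC; 0xEC ⊕ 0x3F = 0xD3.
P5: D(K, 0x4F) = 0x89; 0x89 ⊕ 0xB2 = 0x3B.
Blocks that differ from the original plaintext: P1, P2.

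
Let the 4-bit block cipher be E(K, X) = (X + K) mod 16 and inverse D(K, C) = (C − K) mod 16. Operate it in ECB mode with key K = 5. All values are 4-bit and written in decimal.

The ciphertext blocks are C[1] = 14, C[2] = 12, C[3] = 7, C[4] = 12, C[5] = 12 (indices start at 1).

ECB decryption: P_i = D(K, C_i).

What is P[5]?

P[5]: D(K, 12) = 7.

P[5] = 7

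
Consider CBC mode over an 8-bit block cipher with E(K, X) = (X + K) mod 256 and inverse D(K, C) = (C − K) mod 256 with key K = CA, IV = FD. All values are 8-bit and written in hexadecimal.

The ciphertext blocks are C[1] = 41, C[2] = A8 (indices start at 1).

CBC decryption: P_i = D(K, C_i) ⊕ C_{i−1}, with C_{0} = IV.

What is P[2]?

P[2]: D(K, A8) = DE; DE ⊕ 41 = 9F.

P[2] = 9F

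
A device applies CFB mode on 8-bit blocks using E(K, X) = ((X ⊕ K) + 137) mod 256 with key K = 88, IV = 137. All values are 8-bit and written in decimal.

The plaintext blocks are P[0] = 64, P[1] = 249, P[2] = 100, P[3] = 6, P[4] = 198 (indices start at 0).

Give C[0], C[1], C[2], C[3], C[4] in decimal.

CFB encryption: C_i = P_i ⊕ E(K, C_{i−1}), with C_{−1} = IV.
C[0]: E(K, 137) = 90; 64 ⊕ 90 = 26.
C[1]: E(K, 26) = 203; 249 ⊕ 203 = 50.
C[2]: E(K, 50) = 243; 100 ⊕ 243 = 151.
C[3]: E(K, 151) = 88; 6 ⊕ 88 = 94.
C[4]: E(K, 94) = 143; 198 ⊕ 143 = 73.

C[0] = 26, C[1] = 50, C[2] = 151, C[3] = 94, C[4] = 73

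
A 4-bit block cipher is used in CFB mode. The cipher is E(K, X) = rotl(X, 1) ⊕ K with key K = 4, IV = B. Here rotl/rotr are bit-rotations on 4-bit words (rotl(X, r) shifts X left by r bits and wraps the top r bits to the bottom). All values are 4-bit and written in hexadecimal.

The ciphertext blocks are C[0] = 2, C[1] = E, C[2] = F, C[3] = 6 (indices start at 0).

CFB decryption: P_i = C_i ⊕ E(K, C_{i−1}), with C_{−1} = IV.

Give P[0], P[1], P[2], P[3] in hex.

P[0]: E(K, B) = 3; 2 ⊕ 3 = 1.
P[1]: E(K, 2) = 0; E ⊕ 0 = E.
P[2]: E(K, E) = 9; F ⊕ 9 = 6.
P[3]: E(K, F) = B; 6 ⊕ B = D.

P[0] = 1, P[1] = E, P[2] = 6, P[3] = D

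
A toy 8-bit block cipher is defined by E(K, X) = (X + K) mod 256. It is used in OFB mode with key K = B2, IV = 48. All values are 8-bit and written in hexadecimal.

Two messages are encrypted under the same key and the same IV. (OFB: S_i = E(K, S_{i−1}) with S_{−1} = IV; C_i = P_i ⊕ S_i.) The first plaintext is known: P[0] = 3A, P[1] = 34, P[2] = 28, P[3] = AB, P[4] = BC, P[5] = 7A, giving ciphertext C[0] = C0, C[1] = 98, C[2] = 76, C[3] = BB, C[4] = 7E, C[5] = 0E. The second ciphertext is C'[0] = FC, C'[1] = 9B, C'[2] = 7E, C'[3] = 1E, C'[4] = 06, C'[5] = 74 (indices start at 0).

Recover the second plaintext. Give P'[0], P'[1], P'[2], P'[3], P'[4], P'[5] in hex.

P'[0] = 06, P'[1] = 37, P'[2] = 20, P'[3] = 0E, P'[4] = C4, P'[5] = 00

In OFB with a reused IV, both messages share the same keystream S_i, so C_i ⊕ C'_i = P_i ⊕ P'_i and thus P'_i = P_i ⊕ C_i ⊕ C'_i.
P'[0]: 3A ⊕ C0 ⊕ FC = 06.
P'[1]: 34 ⊕ 98 ⊕ 9B = 37.
P'[2]: 28 ⊕ 76 ⊕ 7E = 20.
P'[3]: AB ⊕ BB ⊕ 1E = 0E.
P'[4]: BC ⊕ 7E ⊕ 06 = C4.
P'[5]: 7A ⊕ 0E ⊕ 74 = 00.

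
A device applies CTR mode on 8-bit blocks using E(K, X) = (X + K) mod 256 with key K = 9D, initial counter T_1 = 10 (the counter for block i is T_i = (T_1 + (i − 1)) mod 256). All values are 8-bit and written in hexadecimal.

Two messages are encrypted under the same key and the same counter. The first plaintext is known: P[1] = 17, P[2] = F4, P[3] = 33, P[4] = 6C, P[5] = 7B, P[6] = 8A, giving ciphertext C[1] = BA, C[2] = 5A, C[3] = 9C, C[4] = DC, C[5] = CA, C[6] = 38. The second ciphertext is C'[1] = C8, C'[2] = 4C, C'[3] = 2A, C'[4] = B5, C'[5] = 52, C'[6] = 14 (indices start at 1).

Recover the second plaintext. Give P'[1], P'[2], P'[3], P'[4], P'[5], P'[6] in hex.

P'[1] = 65, P'[2] = E2, P'[3] = 85, P'[4] = 05, P'[5] = E3, P'[6] = A6

In CTR with a reused counter, both messages share the same keystream S_i, so C_i ⊕ C'_i = P_i ⊕ P'_i and thus P'_i = P_i ⊕ C_i ⊕ C'_i.
P'[1]: 17 ⊕ BA ⊕ C8 = 65.
P'[2]: F4 ⊕ 5A ⊕ 4C = E2.
P'[3]: 33 ⊕ 9C ⊕ 2A = 85.
P'[4]: 6C ⊕ DC ⊕ B5 = 05.
P'[5]: 7B ⊕ CA ⊕ 52 = E3.
P'[6]: 8A ⊕ 38 ⊕ 14 = A6.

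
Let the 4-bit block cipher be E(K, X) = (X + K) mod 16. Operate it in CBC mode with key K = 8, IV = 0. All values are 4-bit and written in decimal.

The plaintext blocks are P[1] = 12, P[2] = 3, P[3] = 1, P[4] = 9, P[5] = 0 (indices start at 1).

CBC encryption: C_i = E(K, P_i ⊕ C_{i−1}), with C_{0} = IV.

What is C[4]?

C[1]: P[1] ⊕ 0 = 12; E(K, 12) = 4.
C[2]: P[2] ⊕ 4 = 7; E(K, 7) = 15.
C[3]: P[3] ⊕ 15 = 14; E(K, 14) = 6.
C[4]: P[4] ⊕ 6 = 15; E(K, 15) = 7.

C[4] = 7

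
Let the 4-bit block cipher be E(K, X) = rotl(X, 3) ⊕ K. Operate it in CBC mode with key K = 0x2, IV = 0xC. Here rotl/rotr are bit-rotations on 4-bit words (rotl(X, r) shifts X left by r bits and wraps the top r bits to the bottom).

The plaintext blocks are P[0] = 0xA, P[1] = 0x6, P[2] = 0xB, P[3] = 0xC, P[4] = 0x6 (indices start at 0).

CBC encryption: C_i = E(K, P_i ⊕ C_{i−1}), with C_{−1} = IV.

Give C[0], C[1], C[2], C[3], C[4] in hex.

C[0]: P[0] ⊕ 0xC = 0x6; E(K, 0x6) = 0x1.
C[1]: P[1] ⊕ 0x1 = 0x7; E(K, 0x7) = 0x9.
C[2]: P[2] ⊕ 0x9 = 0x2; E(K, 0x2) = 0x3.
C[3]: P[3] ⊕ 0x3 = 0xF; E(K, 0xF) = 0xD.
C[4]: P[4] ⊕ 0xD = 0xB; E(K, 0xB) = 0xF.

C[0] = 0x1, C[1] = 0x9, C[2] = 0x3, C[3] = 0xD, C[4] = 0xF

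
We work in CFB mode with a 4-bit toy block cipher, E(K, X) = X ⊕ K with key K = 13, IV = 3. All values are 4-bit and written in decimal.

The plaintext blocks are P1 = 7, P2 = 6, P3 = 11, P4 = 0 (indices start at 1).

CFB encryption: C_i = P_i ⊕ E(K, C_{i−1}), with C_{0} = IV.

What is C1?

C1 = 9

C1: E(K, 3) = 14; 7 ⊕ 14 = 9.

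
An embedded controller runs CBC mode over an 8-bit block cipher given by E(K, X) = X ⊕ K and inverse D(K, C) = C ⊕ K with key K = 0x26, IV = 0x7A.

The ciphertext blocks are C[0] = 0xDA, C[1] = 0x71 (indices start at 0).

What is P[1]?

CBC decryption: P_i = D(K, C_i) ⊕ C_{i−1}, with C_{−1} = IV.
P[1]: D(K, 0x71) = 0x57; 0x57 ⊕ 0xDA = 0x8D.

P[1] = 0x8D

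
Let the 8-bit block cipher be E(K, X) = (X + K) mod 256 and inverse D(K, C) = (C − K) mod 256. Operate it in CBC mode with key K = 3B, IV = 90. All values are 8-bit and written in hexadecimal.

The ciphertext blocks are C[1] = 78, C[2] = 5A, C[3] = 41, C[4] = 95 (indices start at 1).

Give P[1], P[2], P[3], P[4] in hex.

P[1] = AD, P[2] = 67, P[3] = 5C, P[4] = 1B

CBC decryption: P_i = D(K, C_i) ⊕ C_{i−1}, with C_{0} = IV.
P[1]: D(K, 78) = 3D; 3D ⊕ 90 = AD.
P[2]: D(K, 5A) = 1F; 1F ⊕ 78 = 67.
P[3]: D(K, 41) = 06; 06 ⊕ 5A = 5C.
P[4]: D(K, 95) = 5A; 5A ⊕ 41 = 1B.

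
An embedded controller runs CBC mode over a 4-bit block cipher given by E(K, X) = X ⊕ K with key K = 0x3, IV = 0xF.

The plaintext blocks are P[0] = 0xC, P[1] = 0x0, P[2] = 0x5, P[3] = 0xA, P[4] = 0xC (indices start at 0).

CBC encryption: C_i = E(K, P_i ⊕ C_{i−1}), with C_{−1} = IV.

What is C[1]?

C[1] = 0x3

C[0]: P[0] ⊕ 0xF = 0x3; E(K, 0x3) = 0x0.
C[1]: P[1] ⊕ 0x0 = 0x0; E(K, 0x0) = 0x3.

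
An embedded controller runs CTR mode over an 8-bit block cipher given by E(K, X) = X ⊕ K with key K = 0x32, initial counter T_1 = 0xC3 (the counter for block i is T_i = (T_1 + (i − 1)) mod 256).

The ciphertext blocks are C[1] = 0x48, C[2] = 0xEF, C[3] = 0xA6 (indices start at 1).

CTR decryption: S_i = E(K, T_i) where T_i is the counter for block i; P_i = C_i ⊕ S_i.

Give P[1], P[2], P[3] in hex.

P[1]: T = 0xC3, S = E(K, T) = 0xF1; 0x48 ⊕ 0xF1 = 0xB9.
P[2]: T = 0xC4, S = E(K, T) = 0xF6; 0xEF ⊕ 0xF6 = 0x19.
P[3]: T = 0xC5, S = E(K, T) = 0xF7; 0xA6 ⊕ 0xF7 = 0x51.

P[1] = 0xB9, P[2] = 0x19, P[3] = 0x51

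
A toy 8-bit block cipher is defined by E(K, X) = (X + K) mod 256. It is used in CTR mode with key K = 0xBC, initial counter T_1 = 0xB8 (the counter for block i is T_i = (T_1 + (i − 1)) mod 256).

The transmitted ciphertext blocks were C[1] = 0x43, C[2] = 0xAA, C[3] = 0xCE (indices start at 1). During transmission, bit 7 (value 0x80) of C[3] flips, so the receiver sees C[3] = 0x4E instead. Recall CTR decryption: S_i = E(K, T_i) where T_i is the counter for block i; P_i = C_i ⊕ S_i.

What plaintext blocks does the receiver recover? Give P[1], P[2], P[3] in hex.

Only C[3] changed, to 0x4E. In CTR, a change in C_i flips the same bit in P_i only; the keystream is unaffected. Decrypting the received ciphertext:
P[1]: T = 0xB8, S = E(K, T) = 0x74; 0x43 ⊕ 0x74 = 0x37.
P[2]: T = 0xB9, S = E(K, T) = 0x75; 0xAA ⊕ 0x75 = 0xDF.
P[3]: T = 0xBA, S = E(K, T) = 0x76; 0x4E ⊕ 0x76 = 0x38.
Blocks that differ from the original plaintext: P[3].

P[1] = 0x37, P[2] = 0xDF, P[3] = 0x38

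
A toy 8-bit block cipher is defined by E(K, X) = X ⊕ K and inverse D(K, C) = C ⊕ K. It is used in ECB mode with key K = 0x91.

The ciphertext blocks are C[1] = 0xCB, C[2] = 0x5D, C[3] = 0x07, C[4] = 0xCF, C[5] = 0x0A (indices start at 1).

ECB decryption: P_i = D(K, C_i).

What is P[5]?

P[5]: D(K, 0x0A) = 0x9B.

P[5] = 0x9B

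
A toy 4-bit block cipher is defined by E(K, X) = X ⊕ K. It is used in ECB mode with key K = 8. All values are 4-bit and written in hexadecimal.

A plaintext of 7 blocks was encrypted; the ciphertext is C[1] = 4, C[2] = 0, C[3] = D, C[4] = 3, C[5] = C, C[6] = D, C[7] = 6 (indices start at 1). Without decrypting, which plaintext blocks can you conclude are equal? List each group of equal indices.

P[3] = P[6]

ECB encrypts each block independently with the same key, so equal ciphertext blocks imply equal plaintext blocks.
C[3] = C[6] = D, so P[3] = P[6].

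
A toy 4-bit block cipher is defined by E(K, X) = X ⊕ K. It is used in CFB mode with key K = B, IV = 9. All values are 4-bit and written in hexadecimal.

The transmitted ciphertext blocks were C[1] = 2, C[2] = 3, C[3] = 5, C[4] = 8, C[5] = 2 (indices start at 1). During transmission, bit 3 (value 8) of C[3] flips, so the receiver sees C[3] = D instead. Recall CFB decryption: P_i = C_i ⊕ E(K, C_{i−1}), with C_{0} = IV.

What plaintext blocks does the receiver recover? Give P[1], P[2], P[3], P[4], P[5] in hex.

Only C[3] changed, to D. In CFB, a change in C_i flips the same bit in P_i and garbles P_{i+1}. Decrypting the received ciphertext:
P[1]: E(K, 9) = 2; 2 ⊕ 2 = 0.
P[2]: E(K, 2) = 9; 3 ⊕ 9 = A.
P[3]: E(K, 3) = 8; D ⊕ 8 = 5.
P[4]: E(K, D) = 6; 8 ⊕ 6 = E.
P[5]: E(K, 8) = 3; 2 ⊕ 3 = 1.
Blocks that differ from the original plaintext: P[3], P[4].

P[1] = 0, P[2] = A, P[3] = 5, P[4] = E, P[5] = 1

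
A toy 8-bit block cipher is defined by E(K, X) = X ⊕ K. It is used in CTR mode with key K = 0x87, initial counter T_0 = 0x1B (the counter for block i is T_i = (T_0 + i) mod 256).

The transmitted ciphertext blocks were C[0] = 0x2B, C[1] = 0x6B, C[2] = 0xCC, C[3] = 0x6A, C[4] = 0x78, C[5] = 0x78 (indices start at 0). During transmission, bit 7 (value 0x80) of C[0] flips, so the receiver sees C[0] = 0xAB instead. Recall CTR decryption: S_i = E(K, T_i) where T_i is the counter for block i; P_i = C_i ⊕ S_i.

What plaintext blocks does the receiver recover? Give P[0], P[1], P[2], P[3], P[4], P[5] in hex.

P[0] = 0x37, P[1] = 0xF0, P[2] = 0x56, P[3] = 0xF3, P[4] = 0xE0, P[5] = 0xDF

Only C[0] changed, to 0xAB. In CTR, a change in C_i flips the same bit in P_i only; the keystream is unaffected. Decrypting the received ciphertext:
P[0]: T = 0x1B, S = E(K, T) = 0x9C; 0xAB ⊕ 0x9C = 0x37.
P[1]: T = 0x1C, S = E(K, T) = 0x9B; 0x6B ⊕ 0x9B = 0xF0.
P[2]: T = 0x1D, S = E(K, T) = 0x9A; 0xCC ⊕ 0x9A = 0x56.
P[3]: T = 0x1E, S = E(K, T) = 0x99; 0x6A ⊕ 0x99 = 0xF3.
P[4]: T = 0x1F, S = E(K, T) = 0x98; 0x78 ⊕ 0x98 = 0xE0.
P[5]: T = 0x20, S = E(K, T) = 0xA7; 0x78 ⊕ 0xA7 = 0xDF.
Blocks that differ from the original plaintext: P[0].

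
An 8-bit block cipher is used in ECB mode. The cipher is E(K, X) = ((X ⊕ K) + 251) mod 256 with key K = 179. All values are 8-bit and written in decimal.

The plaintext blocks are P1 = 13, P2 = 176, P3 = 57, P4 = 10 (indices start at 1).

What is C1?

C1 = 185

ECB encryption: C_i = E(K, P_i).
C1: E(K, 13) = 185.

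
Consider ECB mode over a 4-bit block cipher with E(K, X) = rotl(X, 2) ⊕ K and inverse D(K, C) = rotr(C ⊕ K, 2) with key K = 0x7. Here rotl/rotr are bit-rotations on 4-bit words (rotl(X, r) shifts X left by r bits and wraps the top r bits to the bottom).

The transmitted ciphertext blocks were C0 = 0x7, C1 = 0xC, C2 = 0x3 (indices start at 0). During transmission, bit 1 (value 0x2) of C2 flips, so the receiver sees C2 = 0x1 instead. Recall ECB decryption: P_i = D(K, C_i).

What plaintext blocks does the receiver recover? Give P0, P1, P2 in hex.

Only C2 changed, to 0x1. In ECB, a change in C_i affects only P_i. Decrypting the received ciphertext:
P0: D(K, 0x7) = 0x0.
P1: D(K, 0xC) = 0xE.
P2: D(K, 0x1) = 0x9.
Blocks that differ from the original plaintext: P2.

P0 = 0x0, P1 = 0xE, P2 = 0x9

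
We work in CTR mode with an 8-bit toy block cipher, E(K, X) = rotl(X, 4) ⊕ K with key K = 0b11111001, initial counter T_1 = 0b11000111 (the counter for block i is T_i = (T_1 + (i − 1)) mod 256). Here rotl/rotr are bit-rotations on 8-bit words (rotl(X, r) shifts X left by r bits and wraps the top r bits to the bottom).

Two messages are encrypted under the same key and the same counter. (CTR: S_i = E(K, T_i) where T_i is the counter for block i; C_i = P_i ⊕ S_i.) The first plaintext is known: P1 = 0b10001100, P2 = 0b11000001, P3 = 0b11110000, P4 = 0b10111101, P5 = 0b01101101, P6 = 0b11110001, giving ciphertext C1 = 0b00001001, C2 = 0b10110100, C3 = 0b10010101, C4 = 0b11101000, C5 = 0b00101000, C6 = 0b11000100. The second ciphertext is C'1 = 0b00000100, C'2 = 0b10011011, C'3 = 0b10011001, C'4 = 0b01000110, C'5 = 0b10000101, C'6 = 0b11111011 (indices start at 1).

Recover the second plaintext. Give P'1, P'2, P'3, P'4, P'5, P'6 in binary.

P'1 = 0b10000001, P'2 = 0b11101110, P'3 = 0b11111100, P'4 = 0b00010011, P'5 = 0b11000000, P'6 = 0b11001110

In CTR with a reused counter, both messages share the same keystream S_i, so C_i ⊕ C'_i = P_i ⊕ P'_i and thus P'_i = P_i ⊕ C_i ⊕ C'_i.
P'1: 0b10001100 ⊕ 0b00001001 ⊕ 0b00000100 = 0b10000001.
P'2: 0b11000001 ⊕ 0b10110100 ⊕ 0b10011011 = 0b11101110.
P'3: 0b11110000 ⊕ 0b10010101 ⊕ 0b10011001 = 0b11111100.
P'4: 0b10111101 ⊕ 0b11101000 ⊕ 0b01000110 = 0b00010011.
P'5: 0b01101101 ⊕ 0b00101000 ⊕ 0b10000101 = 0b11000000.
P'6: 0b11110001 ⊕ 0b11000100 ⊕ 0b11111011 = 0b11001110.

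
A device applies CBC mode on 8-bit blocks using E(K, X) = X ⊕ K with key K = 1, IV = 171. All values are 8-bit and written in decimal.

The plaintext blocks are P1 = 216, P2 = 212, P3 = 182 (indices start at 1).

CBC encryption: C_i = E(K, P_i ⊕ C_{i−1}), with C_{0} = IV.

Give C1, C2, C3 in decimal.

C1 = 114, C2 = 167, C3 = 16

C1: P1 ⊕ 171 = 115; E(K, 115) = 114.
C2: P2 ⊕ 114 = 166; E(K, 166) = 167.
C3: P3 ⊕ 167 = 17; E(K, 17) = 16.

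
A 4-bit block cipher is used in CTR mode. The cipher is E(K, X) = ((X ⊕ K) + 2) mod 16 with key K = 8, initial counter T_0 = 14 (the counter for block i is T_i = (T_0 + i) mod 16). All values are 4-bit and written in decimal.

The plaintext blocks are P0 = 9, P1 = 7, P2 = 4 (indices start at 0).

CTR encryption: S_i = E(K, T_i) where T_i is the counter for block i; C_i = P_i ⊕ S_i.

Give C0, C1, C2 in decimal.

C0 = 1, C1 = 14, C2 = 14

C0: T = 14, S = E(K, T) = 8; 9 ⊕ 8 = 1.
C1: T = 15, S = E(K, T) = 9; 7 ⊕ 9 = 14.
C2: T = 0, S = E(K, T) = 10; 4 ⊕ 10 = 14.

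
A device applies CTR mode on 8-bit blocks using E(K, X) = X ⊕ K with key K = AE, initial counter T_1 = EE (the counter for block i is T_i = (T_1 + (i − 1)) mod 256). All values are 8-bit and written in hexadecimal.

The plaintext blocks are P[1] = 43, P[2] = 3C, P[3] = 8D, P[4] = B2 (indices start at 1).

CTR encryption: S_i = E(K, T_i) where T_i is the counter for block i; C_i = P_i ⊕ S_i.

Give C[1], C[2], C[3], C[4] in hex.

C[1] = 03, C[2] = 7D, C[3] = D3, C[4] = ED

C[1]: T = EE, S = E(K, T) = 40; 43 ⊕ 40 = 03.
C[2]: T = EF, S = E(K, T) = 41; 3C ⊕ 41 = 7D.
C[3]: T = F0, S = E(K, T) = 5E; 8D ⊕ 5E = D3.
C[4]: T = F1, S = E(K, T) = 5F; B2 ⊕ 5F = ED.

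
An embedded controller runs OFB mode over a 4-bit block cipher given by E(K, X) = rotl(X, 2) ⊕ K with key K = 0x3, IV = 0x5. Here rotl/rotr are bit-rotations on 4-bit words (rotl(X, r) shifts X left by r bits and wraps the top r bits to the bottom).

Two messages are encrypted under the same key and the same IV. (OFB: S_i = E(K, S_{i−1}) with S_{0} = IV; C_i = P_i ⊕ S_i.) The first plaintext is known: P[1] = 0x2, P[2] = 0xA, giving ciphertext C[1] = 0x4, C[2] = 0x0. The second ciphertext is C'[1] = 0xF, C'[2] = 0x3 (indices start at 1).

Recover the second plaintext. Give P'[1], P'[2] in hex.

In OFB with a reused IV, both messages share the same keystream S_i, so C_i ⊕ C'_i = P_i ⊕ P'_i and thus P'_i = P_i ⊕ C_i ⊕ C'_i.
P'[1]: 0x2 ⊕ 0x4 ⊕ 0xF = 0x9.
P'[2]: 0xA ⊕ 0x0 ⊕ 0x3 = 0x9.

P'[1] = 0x9, P'[2] = 0x9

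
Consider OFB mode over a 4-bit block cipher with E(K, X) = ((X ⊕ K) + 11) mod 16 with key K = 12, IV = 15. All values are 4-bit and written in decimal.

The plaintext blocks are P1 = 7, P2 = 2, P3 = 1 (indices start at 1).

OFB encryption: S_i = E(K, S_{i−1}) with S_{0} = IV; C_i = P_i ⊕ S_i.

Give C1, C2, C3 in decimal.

C1: S = E(K, 15) = 14; 7 ⊕ 14 = 9.
C2: S = E(K, 14) = 13; 2 ⊕ 13 = 15.
C3: S = E(K, 13) = 12; 1 ⊕ 12 = 13.

C1 = 9, C2 = 15, C3 = 13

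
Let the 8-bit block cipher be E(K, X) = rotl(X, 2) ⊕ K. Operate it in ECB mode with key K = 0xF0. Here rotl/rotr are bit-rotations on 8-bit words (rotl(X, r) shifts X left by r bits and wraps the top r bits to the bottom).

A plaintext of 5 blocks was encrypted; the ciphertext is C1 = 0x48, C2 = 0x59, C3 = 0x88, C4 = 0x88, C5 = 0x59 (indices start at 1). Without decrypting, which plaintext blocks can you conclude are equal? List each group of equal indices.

P2 = P5; P3 = P4

ECB encrypts each block independently with the same key, so equal ciphertext blocks imply equal plaintext blocks.
C2 = C5 = 0x59, so P2 = P5.
C3 = C4 = 0x88, so P3 = P4.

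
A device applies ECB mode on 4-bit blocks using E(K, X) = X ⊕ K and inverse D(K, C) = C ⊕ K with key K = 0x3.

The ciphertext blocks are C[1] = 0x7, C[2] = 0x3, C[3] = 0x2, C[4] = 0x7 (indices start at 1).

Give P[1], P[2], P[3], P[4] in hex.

ECB decryption: P_i = D(K, C_i).
P[1]: D(K, 0x7) = 0x4.
P[2]: D(K, 0x3) = 0x0.
P[3]: D(K, 0x2) = 0x1.
P[4]: D(K, 0x7) = 0x4.

P[1] = 0x4, P[2] = 0x0, P[3] = 0x1, P[4] = 0x4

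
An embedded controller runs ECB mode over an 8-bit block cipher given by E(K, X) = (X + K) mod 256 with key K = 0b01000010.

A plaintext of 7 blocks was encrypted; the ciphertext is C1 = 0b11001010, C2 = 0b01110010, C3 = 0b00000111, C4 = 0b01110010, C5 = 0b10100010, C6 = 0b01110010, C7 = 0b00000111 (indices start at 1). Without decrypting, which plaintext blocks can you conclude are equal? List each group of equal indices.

ECB encrypts each block independently with the same key, so equal ciphertext blocks imply equal plaintext blocks.
C2 = C4 = C6 = 0b01110010, so P2 = P4 = P6.
C3 = C7 = 0b00000111, so P3 = P7.

P2 = P4 = P6; P3 = P7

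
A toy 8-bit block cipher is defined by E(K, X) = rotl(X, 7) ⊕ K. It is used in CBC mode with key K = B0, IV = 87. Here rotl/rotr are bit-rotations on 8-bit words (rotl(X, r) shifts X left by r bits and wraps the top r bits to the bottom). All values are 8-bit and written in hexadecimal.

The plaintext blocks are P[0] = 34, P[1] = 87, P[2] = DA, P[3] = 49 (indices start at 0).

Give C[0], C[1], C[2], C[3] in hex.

C[0] = 69, C[1] = C7, C[2] = 3E, C[3] = 0B

CBC encryption: C_i = E(K, P_i ⊕ C_{i−1}), with C_{−1} = IV.
C[0]: P[0] ⊕ 87 = B3; E(K, B3) = 69.
C[1]: P[1] ⊕ 69 = EE; E(K, EE) = C7.
C[2]: P[2] ⊕ C7 = 1D; E(K, 1D) = 3E.
C[3]: P[3] ⊕ 3E = 77; E(K, 77) = 0B.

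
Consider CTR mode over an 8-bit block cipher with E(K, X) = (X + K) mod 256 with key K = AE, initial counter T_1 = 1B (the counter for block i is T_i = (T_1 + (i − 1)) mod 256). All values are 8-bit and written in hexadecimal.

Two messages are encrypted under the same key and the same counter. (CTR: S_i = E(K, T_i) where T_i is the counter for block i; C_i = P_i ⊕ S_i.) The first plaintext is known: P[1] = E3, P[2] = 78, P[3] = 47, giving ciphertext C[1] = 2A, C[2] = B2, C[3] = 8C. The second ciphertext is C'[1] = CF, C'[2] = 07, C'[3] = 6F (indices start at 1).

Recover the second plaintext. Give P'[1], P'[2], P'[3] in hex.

In CTR with a reused counter, both messages share the same keystream S_i, so C_i ⊕ C'_i = P_i ⊕ P'_i and thus P'_i = P_i ⊕ C_i ⊕ C'_i.
P'[1]: E3 ⊕ 2A ⊕ CF = 06.
P'[2]: 78 ⊕ B2 ⊕ 07 = CD.
P'[3]: 47 ⊕ 8C ⊕ 6F = A4.

P'[1] = 06, P'[2] = CD, P'[3] = A4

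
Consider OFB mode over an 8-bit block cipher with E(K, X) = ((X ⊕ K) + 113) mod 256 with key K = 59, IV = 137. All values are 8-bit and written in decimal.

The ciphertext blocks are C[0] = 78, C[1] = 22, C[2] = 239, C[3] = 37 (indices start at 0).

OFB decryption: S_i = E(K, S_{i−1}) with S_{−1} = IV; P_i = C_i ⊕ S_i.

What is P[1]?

P[1] = 159

P[0]: S = E(K, 137) = 35; 78 ⊕ 35 = 109.
P[1]: S = E(K, 35) = 137; 22 ⊕ 137 = 159.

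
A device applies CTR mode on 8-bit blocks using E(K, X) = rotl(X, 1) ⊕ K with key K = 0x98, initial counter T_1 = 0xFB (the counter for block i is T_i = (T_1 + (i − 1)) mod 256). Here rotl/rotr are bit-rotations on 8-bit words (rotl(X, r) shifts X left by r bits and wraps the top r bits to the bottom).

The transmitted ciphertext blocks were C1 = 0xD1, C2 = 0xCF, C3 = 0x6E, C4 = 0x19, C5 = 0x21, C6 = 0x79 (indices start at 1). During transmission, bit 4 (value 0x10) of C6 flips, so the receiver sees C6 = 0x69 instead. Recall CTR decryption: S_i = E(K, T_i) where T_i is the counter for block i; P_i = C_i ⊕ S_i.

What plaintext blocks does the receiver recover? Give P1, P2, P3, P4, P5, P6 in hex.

Only C6 changed, to 0x69. In CTR, a change in C_i flips the same bit in P_i only; the keystream is unaffected. Decrypting the received ciphertext:
P1: T = 0xFB, S = E(K, T) = 0x6F; 0xD1 ⊕ 0x6F = 0xBE.
P2: T = 0xFC, S = E(K, T) = 0x61; 0xCF ⊕ 0x61 = 0xAE.
P3: T = 0xFD, S = E(K, T) = 0x63; 0x6E ⊕ 0x63 = 0x0D.
P4: T = 0xFE, S = E(K, T) = 0x65; 0x19 ⊕ 0x65 = 0x7C.
P5: T = 0xFF, S = E(K, T) = 0x67; 0x21 ⊕ 0x67 = 0x46.
P6: T = 0x00, S = E(K, T) = 0x98; 0x69 ⊕ 0x98 = 0xF1.
Blocks that differ from the original plaintext: P6.

P1 = 0xBE, P2 = 0xAE, P3 = 0x0D, P4 = 0x7C, P5 = 0x46, P6 = 0xF1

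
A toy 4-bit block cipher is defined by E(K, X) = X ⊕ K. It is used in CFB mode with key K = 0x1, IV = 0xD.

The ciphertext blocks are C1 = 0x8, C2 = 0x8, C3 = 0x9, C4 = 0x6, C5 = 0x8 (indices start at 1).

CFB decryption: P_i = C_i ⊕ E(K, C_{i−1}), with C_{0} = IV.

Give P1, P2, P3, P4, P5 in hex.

P1 = 0x4, P2 = 0x1, P3 = 0x0, P4 = 0xE, P5 = 0xF

P1: E(K, 0xD) = 0xC; 0x8 ⊕ 0xC = 0x4.
P2: E(K, 0x8) = 0x9; 0x8 ⊕ 0x9 = 0x1.
P3: E(K, 0x8) = 0x9; 0x9 ⊕ 0x9 = 0x0.
P4: E(K, 0x9) = 0x8; 0x6 ⊕ 0x8 = 0xE.
P5: E(K, 0x6) = 0x7; 0x8 ⊕ 0x7 = 0xF.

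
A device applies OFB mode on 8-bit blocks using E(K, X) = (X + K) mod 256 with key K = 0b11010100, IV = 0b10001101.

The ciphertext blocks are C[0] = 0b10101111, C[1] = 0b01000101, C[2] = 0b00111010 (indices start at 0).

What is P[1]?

OFB decryption: S_i = E(K, S_{i−1}) with S_{−1} = IV; P_i = C_i ⊕ S_i.
P[0]: S = E(K, 0b10001101) = 0b01100001; 0b10101111 ⊕ 0b01100001 = 0b11001110.
P[1]: S = E(K, 0b01100001) = 0b00110101; 0b01000101 ⊕ 0b00110101 = 0b01110000.

P[1] = 0b01110000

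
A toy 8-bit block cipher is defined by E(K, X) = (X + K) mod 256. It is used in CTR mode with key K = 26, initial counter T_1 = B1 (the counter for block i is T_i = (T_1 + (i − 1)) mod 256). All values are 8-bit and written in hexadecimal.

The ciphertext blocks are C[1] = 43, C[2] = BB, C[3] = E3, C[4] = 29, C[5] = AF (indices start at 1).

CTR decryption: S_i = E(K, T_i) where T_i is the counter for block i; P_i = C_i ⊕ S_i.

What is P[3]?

P[3]: T = B3, S = E(K, T) = D9; E3 ⊕ D9 = 3A.

P[3] = 3A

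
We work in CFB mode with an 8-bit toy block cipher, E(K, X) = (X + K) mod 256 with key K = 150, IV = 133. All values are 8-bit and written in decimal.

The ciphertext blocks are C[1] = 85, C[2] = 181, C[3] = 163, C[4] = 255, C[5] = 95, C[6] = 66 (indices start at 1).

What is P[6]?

P[6] = 183

CFB decryption: P_i = C_i ⊕ E(K, C_{i−1}), with C_{0} = IV.
P[6]: E(K, 95) = 245; 66 ⊕ 245 = 183.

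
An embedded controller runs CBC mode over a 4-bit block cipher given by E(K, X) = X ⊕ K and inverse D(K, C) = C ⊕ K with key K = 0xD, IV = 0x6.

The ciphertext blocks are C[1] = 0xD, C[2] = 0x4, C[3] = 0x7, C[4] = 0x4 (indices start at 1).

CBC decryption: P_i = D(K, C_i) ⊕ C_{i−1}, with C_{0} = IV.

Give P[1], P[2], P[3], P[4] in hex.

P[1] = 0x6, P[2] = 0x4, P[3] = 0xE, P[4] = 0xE

P[1]: D(K, 0xD) = 0x0; 0x0 ⊕ 0x6 = 0x6.
P[2]: D(K, 0x4) = 0x9; 0x9 ⊕ 0xD = 0x4.
P[3]: D(K, 0x7) = 0xA; 0xA ⊕ 0x4 = 0xE.
P[4]: D(K, 0x4) = 0x9; 0x9 ⊕ 0x7 = 0xE.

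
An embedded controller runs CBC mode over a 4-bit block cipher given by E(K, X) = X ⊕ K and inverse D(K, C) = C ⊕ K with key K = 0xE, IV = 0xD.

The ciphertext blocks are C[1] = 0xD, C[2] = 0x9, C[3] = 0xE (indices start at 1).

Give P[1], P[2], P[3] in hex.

P[1] = 0xE, P[2] = 0xA, P[3] = 0x9

CBC decryption: P_i = D(K, C_i) ⊕ C_{i−1}, with C_{0} = IV.
P[1]: D(K, 0xD) = 0x3; 0x3 ⊕ 0xD = 0xE.
P[2]: D(K, 0x9) = 0x7; 0x7 ⊕ 0xD = 0xA.
P[3]: D(K, 0xE) = 0x0; 0x0 ⊕ 0x9 = 0x9.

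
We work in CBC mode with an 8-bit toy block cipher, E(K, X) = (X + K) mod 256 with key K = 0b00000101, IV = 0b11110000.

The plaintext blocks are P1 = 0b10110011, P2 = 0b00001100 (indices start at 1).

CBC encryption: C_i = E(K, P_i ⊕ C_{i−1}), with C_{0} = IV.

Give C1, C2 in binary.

C1 = 0b01001000, C2 = 0b01001001

C1: P1 ⊕ 0b11110000 = 0b01000011; E(K, 0b01000011) = 0b01001000.
C2: P2 ⊕ 0b01001000 = 0b01000100; E(K, 0b01000100) = 0b01001001.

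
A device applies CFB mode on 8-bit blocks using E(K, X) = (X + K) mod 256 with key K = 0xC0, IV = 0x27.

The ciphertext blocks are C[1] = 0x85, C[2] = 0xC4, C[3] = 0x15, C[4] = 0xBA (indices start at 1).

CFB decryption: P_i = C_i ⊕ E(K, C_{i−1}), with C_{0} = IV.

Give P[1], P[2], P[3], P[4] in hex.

P[1]: E(K, 0x27) = 0xE7; 0x85 ⊕ 0xE7 = 0x62.
P[2]: E(K, 0x85) = 0x45; 0xC4 ⊕ 0x45 = 0x81.
P[3]: E(K, 0xC4) = 0x84; 0x15 ⊕ 0x84 = 0x91.
P[4]: E(K, 0x15) = 0xD5; 0xBA ⊕ 0xD5 = 0x6F.

P[1] = 0x62, P[2] = 0x81, P[3] = 0x91, P[4] = 0x6F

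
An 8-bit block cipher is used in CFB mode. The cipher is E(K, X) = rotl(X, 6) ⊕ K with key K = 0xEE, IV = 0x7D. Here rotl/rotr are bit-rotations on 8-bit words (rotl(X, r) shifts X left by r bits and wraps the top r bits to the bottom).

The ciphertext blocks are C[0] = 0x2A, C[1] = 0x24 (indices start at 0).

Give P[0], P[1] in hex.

CFB decryption: P_i = C_i ⊕ E(K, C_{i−1}), with C_{−1} = IV.
P[0]: E(K, 0x7D) = 0xB1; 0x2A ⊕ 0xB1 = 0x9B.
P[1]: E(K, 0x2A) = 0x64; 0x24 ⊕ 0x64 = 0x40.

P[0] = 0x9B, P[1] = 0x40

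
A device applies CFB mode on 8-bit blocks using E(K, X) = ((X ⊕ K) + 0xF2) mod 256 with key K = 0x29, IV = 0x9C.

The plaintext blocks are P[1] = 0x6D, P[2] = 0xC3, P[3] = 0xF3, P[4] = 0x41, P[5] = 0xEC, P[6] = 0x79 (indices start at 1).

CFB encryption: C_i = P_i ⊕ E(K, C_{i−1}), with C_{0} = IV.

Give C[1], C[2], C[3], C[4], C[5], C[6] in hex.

C[1]: E(K, 0x9C) = 0xA7; 0x6D ⊕ 0xA7 = 0xCA.
C[2]: E(K, 0xCA) = 0xD5; 0xC3 ⊕ 0xD5 = 0x16.
C[3]: E(K, 0x16) = 0x31; 0xF3 ⊕ 0x31 = 0xC2.
C[4]: E(K, 0xC2) = 0xDD; 0x41 ⊕ 0xDD = 0x9C.
C[5]: E(K, 0x9C) = 0xA7; 0xEC ⊕ 0xA7 = 0x4B.
C[6]: E(K, 0x4B) = 0x54; 0x79 ⊕ 0x54 = 0x2D.

C[1] = 0xCA, C[2] = 0x16, C[3] = 0xC2, C[4] = 0x9C, C[5] = 0x4B, C[6] = 0x2D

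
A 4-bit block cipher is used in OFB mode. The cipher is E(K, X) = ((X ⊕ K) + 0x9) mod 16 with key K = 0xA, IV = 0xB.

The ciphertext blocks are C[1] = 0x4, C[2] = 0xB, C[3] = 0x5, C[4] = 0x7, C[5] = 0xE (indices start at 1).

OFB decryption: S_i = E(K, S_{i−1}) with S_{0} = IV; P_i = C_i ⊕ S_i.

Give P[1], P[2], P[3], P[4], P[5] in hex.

P[1]: S = E(K, 0xB) = 0xA; 0x4 ⊕ 0xA = 0xE.
P[2]: S = E(K, 0xA) = 0x9; 0xB ⊕ 0x9 = 0x2.
P[3]: S = E(K, 0x9) = 0xC; 0x5 ⊕ 0xC = 0x9.
P[4]: S = E(K, 0xC) = 0xF; 0x7 ⊕ 0xF = 0x8.
P[5]: S = E(K, 0xF) = 0xE; 0xE ⊕ 0xE = 0x0.

P[1] = 0xE, P[2] = 0x2, P[3] = 0x9, P[4] = 0x8, P[5] = 0x0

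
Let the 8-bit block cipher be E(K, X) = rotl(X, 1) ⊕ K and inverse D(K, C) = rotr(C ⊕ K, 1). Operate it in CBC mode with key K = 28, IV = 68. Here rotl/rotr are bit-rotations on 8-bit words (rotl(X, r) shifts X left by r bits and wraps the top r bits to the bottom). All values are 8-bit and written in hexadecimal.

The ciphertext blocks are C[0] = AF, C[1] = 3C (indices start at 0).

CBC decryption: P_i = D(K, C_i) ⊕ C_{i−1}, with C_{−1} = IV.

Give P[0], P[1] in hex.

P[0] = AB, P[1] = A5

P[0]: D(K, AF) = C3; C3 ⊕ 68 = AB.
P[1]: D(K, 3C) = 0A; 0A ⊕ AF = A5.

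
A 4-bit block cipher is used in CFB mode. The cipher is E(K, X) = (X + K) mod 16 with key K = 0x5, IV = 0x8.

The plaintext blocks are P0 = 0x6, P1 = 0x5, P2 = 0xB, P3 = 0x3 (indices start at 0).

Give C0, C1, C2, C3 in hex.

C0 = 0xB, C1 = 0x5, C2 = 0x1, C3 = 0x5

CFB encryption: C_i = P_i ⊕ E(K, C_{i−1}), with C_{−1} = IV.
C0: E(K, 0x8) = 0xD; 0x6 ⊕ 0xD = 0xB.
C1: E(K, 0xB) = 0x0; 0x5 ⊕ 0x0 = 0x5.
C2: E(K, 0x5) = 0xA; 0xB ⊕ 0xA = 0x1.
C3: E(K, 0x1) = 0x6; 0x3 ⊕ 0x6 = 0x5.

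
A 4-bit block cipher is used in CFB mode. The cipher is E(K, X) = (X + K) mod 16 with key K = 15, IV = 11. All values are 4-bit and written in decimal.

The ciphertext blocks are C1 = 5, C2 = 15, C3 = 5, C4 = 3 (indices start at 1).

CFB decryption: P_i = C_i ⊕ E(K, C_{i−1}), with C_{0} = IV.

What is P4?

P4: E(K, 5) = 4; 3 ⊕ 4 = 7.

P4 = 7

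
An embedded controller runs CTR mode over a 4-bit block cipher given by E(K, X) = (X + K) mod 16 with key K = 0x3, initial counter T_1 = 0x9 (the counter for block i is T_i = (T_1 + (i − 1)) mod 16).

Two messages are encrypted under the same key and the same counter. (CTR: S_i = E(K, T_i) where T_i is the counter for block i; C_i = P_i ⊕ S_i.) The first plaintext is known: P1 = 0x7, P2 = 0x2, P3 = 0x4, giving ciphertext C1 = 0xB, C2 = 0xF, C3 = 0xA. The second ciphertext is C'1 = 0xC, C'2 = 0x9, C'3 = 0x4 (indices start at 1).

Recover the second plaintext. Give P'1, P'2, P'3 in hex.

In CTR with a reused counter, both messages share the same keystream S_i, so C_i ⊕ C'_i = P_i ⊕ P'_i and thus P'_i = P_i ⊕ C_i ⊕ C'_i.
P'1: 0x7 ⊕ 0xB ⊕ 0xC = 0x0.
P'2: 0x2 ⊕ 0xF ⊕ 0x9 = 0x4.
P'3: 0x4 ⊕ 0xA ⊕ 0x4 = 0xA.

P'1 = 0x0, P'2 = 0x4, P'3 = 0xA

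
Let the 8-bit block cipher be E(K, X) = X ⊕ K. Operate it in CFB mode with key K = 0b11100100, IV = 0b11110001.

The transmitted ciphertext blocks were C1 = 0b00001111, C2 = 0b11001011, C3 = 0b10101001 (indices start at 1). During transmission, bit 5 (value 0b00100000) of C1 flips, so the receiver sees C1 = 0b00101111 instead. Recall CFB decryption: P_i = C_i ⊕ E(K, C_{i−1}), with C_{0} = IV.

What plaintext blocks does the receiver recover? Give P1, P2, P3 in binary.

Only C1 changed, to 0b00101111. In CFB, a change in C_i flips the same bit in P_i and garbles P_{i+1}. Decrypting the received ciphertext:
P1: E(K, 0b11110001) = 0b00010101; 0b00101111 ⊕ 0b00010101 = 0b00111010.
P2: E(K, 0b00101111) = 0b11001011; 0b11001011 ⊕ 0b11001011 = 0b00000000.
P3: E(K, 0b11001011) = 0b00101111; 0b10101001 ⊕ 0b00101111 = 0b10000110.
Blocks that differ from the original plaintext: P1, P2.

P1 = 0b00111010, P2 = 0b00000000, P3 = 0b10000110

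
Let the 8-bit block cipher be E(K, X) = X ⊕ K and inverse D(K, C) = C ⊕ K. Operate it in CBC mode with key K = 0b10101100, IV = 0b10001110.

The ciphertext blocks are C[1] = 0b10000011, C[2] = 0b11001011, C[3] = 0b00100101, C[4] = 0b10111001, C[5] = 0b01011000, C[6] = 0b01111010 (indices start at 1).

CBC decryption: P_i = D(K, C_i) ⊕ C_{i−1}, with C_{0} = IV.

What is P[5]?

P[5]: D(K, 0b01011000) = 0b11110100; 0b11110100 ⊕ 0b10111001 = 0b01001101.

P[5] = 0b01001101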